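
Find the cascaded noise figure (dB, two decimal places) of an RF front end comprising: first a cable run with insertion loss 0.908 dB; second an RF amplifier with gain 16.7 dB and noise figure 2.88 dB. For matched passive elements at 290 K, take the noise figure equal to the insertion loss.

Convert to linear (a loss of L dB is a gain of −L dB): F_i = 10^(NF_i/10), G_i = 10^(G_i,dB/10)
  Stage 1: F_1 = 10^(0.908/10) = 1.233, G_1 = 10^(−0.908/10) = 0.8113
  Stage 2: F_2 = 10^(2.88/10) = 1.941, G_2 = 10^(16.7/10) = 46.77
Friis cascade:
  F = 1.233 + (1.941 − 1)/0.8113 = 2.392
NF = 10 log₁₀(2.392) = 3.79 dB

3.79 dB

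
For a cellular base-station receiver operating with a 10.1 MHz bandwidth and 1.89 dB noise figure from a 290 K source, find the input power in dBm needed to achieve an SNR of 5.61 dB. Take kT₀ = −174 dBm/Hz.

Sensitivity = −174 + 10 log₁₀(B) + NF + SNR_min
= −174 + 70.04 + 1.89 + 5.61
= −96.46 dBm → −96.5 dBm

−96.5 dBm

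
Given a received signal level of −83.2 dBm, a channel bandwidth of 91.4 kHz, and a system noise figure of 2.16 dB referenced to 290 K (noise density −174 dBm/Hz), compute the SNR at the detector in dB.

Noise floor: N = −174 + 10 log₁₀(B) + NF
10 log₁₀(9.14×10⁴) = 49.61 dB
N = −174 + 49.61 + 2.16 = −122.23 dBm
SNR = P_sig − N = −83.2 − (−122.23) = 39.03 dB → 39.0 dB

39.0 dB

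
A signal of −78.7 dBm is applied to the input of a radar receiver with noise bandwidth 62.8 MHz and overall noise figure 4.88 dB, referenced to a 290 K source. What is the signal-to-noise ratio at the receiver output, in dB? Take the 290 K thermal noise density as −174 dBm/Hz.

12.4 dB

Noise floor: N = −174 + 10 log₁₀(B) + NF
10 log₁₀(6.28×10⁷) = 77.98 dB
N = −174 + 77.98 + 4.88 = −91.14 dBm
SNR = P_sig − N = −78.7 − (−91.14) = 12.44 dB → 12.4 dB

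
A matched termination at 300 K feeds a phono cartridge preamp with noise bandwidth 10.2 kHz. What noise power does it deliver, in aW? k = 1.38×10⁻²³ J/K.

42.2 aW

P_n = kTB = 1.38×10⁻²³ × 300 × 1.02×10⁴ = 4.22×10⁻¹⁷ W = 42.2 aW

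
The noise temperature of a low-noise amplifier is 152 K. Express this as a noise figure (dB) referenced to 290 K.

F = 1 + T_e/T₀ = 1 + 152/290 = 1.52414
NF = 10 log₁₀(1.52414) = 1.83 dB

1.83 dB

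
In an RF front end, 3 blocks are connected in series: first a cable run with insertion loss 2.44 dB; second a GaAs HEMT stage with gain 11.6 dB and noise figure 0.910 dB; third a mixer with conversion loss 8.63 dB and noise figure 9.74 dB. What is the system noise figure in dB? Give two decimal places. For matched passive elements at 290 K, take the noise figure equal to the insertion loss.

Convert to linear (a loss of L dB is a gain of −L dB): F_i = 10^(NF_i/10), G_i = 10^(G_i,dB/10)
  Stage 1: F_1 = 10^(2.44/10) = 1.754, G_1 = 10^(−2.44/10) = 0.5702
  Stage 2: F_2 = 10^(0.910/10) = 1.233, G_2 = 10^(11.6/10) = 14.45
  Stage 3: F_3 = 10^(9.74/10) = 9.419, G_3 = 10^(−8.63/10) = 0.1371
Friis cascade:
  F = 1.754 + (1.233 − 1)/0.5702 + (9.419 − 1)/8.241 = 3.184
NF = 10 log₁₀(3.184) = 5.03 dB

5.03 dB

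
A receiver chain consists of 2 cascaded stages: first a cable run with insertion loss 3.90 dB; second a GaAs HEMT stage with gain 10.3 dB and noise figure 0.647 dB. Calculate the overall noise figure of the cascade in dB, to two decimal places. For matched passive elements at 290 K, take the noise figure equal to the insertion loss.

4.55 dB

Convert to linear (a loss of L dB is a gain of −L dB): F_i = 10^(NF_i/10), G_i = 10^(G_i,dB/10)
  Stage 1: F_1 = 10^(3.90/10) = 2.455, G_1 = 10^(−3.90/10) = 0.4074
  Stage 2: F_2 = 10^(0.647/10) = 1.161, G_2 = 10^(10.3/10) = 10.72
Friis cascade:
  F = 2.455 + (1.161 − 1)/0.4074 = 2.849
NF = 10 log₁₀(2.849) = 4.55 dB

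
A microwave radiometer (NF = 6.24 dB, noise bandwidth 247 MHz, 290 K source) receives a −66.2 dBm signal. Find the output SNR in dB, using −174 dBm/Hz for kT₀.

17.6 dB

Noise floor: N = −174 + 10 log₁₀(B) + NF
10 log₁₀(2.47×10⁸) = 83.93 dB
N = −174 + 83.93 + 6.24 = −83.83 dBm
SNR = P_sig − N = −66.2 − (−83.83) = 17.63 dB → 17.6 dB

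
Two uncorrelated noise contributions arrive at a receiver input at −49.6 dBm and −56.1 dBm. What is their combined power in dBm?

Convert to linear, add, convert back:
P₁ = 1.10×10⁻⁸ W, P₂ = 2.45×10⁻⁹ W
P_tot = 1.34×10⁻⁸ W → 10 log₁₀(P_tot / 10⁻³) = −48.7 dBm

−48.7 dBm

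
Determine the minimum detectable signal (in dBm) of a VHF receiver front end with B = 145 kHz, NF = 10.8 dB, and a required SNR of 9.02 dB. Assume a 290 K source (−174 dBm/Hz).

Sensitivity = −174 + 10 log₁₀(B) + NF + SNR_min
= −174 + 51.61 + 10.8 + 9.02
= −102.57 dBm → −102.6 dBm

−102.6 dBm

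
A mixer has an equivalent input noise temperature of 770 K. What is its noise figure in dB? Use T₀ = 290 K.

F = 1 + T_e/T₀ = 1 + 770/290 = 3.65517
NF = 10 log₁₀(3.65517) = 5.63 dB

5.63 dB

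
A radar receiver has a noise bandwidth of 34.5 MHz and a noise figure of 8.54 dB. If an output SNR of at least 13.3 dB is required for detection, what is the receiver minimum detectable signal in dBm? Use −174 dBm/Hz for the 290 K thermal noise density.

Sensitivity = −174 + 10 log₁₀(B) + NF + SNR_min
= −174 + 75.38 + 8.54 + 13.3
= −76.78 dBm → −76.8 dBm

−76.8 dBm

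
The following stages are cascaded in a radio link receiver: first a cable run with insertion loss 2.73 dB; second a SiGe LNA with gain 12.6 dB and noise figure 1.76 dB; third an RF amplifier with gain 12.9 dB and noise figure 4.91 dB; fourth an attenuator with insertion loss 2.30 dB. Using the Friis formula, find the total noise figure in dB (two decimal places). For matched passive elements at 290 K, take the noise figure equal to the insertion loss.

4.82 dB

Convert to linear (a loss of L dB is a gain of −L dB): F_i = 10^(NF_i/10), G_i = 10^(G_i,dB/10)
  Stage 1: F_1 = 10^(2.73/10) = 1.875, G_1 = 10^(−2.73/10) = 0.5333
  Stage 2: F_2 = 10^(1.76/10) = 1.500, G_2 = 10^(12.6/10) = 18.20
  Stage 3: F_3 = 10^(4.91/10) = 3.097, G_3 = 10^(12.9/10) = 19.50
  Stage 4: F_4 = 10^(2.30/10) = 1.698, G_4 = 10^(−2.30/10) = 0.5888
Friis cascade:
  F = 1.875 + (1.500 − 1)/0.5333 + (3.097 − 1)/9.705 + (1.698 − 1)/189.2 = 3.032
NF = 10 log₁₀(3.032) = 4.82 dB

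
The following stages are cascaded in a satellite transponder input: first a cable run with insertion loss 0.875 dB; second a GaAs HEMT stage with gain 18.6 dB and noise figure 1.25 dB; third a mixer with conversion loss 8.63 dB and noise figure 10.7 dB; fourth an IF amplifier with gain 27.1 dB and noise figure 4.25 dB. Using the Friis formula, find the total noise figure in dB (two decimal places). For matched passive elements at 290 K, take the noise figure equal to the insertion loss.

Convert to linear (a loss of L dB is a gain of −L dB): F_i = 10^(NF_i/10), G_i = 10^(G_i,dB/10)
  Stage 1: F_1 = 10^(0.875/10) = 1.223, G_1 = 10^(−0.875/10) = 0.8175
  Stage 2: F_2 = 10^(1.25/10) = 1.334, G_2 = 10^(18.6/10) = 72.44
  Stage 3: F_3 = 10^(10.7/10) = 11.75, G_3 = 10^(−8.63/10) = 0.1371
  Stage 4: F_4 = 10^(4.25/10) = 2.661, G_4 = 10^(27.1/10) = 512.9
Friis cascade:
  F = 1.223 + (1.334 − 1)/0.8175 + (11.75 − 1)/59.22 + (2.661 − 1)/8.119 = 2.017
NF = 10 log₁₀(2.017) = 3.05 dB

3.05 dB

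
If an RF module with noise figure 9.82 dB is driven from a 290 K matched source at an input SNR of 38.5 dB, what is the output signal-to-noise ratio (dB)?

By definition F = SNR_in/SNR_out, so in dB: SNR_out = SNR_in − NF
SNR_out = 38.5 − 9.82 = 28.68 dB

28.68 dB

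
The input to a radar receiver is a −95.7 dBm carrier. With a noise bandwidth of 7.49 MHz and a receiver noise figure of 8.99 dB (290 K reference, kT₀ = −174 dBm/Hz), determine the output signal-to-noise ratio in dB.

0.6 dB

Noise floor: N = −174 + 10 log₁₀(B) + NF
10 log₁₀(7.49×10⁶) = 68.74 dB
N = −174 + 68.74 + 8.99 = −96.27 dBm
SNR = P_sig − N = −95.7 − (−96.27) = 0.57 dB → 0.6 dB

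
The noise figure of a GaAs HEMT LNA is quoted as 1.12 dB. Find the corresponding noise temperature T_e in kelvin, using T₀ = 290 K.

F = 10^(1.12/10) = 1.2942
T_e = (F − 1)·T₀ = (1.2942 − 1) × 290 = 85.3 K

85.3 K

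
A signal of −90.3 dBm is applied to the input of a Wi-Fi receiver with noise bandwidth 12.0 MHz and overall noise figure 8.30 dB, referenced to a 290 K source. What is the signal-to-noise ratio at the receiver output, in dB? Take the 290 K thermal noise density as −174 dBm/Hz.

Noise floor: N = −174 + 10 log₁₀(B) + NF
10 log₁₀(1.20×10⁷) = 70.79 dB
N = −174 + 70.79 + 8.30 = −94.91 dBm
SNR = P_sig − N = −90.3 − (−94.91) = 4.61 dB → 4.6 dB

4.6 dB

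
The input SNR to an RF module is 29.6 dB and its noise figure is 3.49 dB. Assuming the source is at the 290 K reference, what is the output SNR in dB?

26.11 dB

By definition F = SNR_in/SNR_out, so in dB: SNR_out = SNR_in − NF
SNR_out = 29.6 − 3.49 = 26.11 dB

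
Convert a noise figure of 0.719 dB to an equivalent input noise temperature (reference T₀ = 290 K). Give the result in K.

52.2 K

F = 10^(0.719/10) = 1.18005
T_e = (F − 1)·T₀ = (1.18005 − 1) × 290 = 52.2 K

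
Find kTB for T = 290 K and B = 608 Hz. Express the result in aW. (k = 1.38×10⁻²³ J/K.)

P_n = kTB = 1.38×10⁻²³ × 290 × 6.08×10² = 2.43×10⁻¹⁸ W = 2.43 aW

2.43 aW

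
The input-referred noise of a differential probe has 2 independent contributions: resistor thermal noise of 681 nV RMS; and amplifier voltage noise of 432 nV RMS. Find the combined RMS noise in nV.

Uncorrelated sources add in power (mean-square): V_tot = √(ΣV_i²)
V_tot = √[(6.81×10⁻⁷)² + (4.32×10⁻⁷)²] = 8.06×10⁻⁷ V = 806 nV

806 nV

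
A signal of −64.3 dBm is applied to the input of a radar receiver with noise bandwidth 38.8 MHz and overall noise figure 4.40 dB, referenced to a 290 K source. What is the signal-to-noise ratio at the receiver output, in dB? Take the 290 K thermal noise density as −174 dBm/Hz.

29.4 dB

Noise floor: N = −174 + 10 log₁₀(B) + NF
10 log₁₀(3.88×10⁷) = 75.89 dB
N = −174 + 75.89 + 4.40 = −93.71 dBm
SNR = P_sig − N = −64.3 − (−93.71) = 29.41 dB → 29.4 dB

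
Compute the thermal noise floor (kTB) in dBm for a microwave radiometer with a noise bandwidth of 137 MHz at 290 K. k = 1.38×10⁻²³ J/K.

−92.6 dBm

P_n = kTB = 1.38×10⁻²³ × 290 × 1.37×10⁸ = 5.48×10⁻¹³ W
In dBm: 10 log₁₀(5.48×10⁻¹³ / 10⁻³) = −92.6 dBm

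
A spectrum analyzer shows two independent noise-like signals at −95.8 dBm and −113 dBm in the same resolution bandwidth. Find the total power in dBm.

−95.7 dBm

Convert to linear, add, convert back:
P₁ = 2.63×10⁻¹³ W, P₂ = 5.01×10⁻¹⁵ W
P_tot = 2.68×10⁻¹³ W → 10 log₁₀(P_tot / 10⁻³) = −95.7 dBm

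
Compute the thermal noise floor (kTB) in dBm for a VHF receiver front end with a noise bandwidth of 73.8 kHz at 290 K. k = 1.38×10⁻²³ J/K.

−125.3 dBm

P_n = kTB = 1.38×10⁻²³ × 290 × 7.38×10⁴ = 2.95×10⁻¹⁶ W
In dBm: 10 log₁₀(2.95×10⁻¹⁶ / 10⁻³) = −125.3 dBm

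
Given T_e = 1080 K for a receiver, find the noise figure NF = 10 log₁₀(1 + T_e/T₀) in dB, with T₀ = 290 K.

F = 1 + T_e/T₀ = 1 + 1080/290 = 4.72414
NF = 10 log₁₀(4.72414) = 6.74 dB

6.74 dB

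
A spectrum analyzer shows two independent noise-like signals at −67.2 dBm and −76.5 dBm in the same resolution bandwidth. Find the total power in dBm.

−66.7 dBm

Convert to linear, add, convert back:
P₁ = 1.91×10⁻¹⁰ W, P₂ = 2.24×10⁻¹¹ W
P_tot = 2.13×10⁻¹⁰ W → 10 log₁₀(P_tot / 10⁻³) = −66.7 dBm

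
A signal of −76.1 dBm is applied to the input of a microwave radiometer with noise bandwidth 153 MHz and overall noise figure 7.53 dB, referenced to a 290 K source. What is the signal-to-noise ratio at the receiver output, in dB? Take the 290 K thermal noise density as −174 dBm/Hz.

8.5 dB

Noise floor: N = −174 + 10 log₁₀(B) + NF
10 log₁₀(1.53×10⁸) = 81.85 dB
N = −174 + 81.85 + 7.53 = −84.62 dBm
SNR = P_sig − N = −76.1 − (−84.62) = 8.52 dB → 8.5 dB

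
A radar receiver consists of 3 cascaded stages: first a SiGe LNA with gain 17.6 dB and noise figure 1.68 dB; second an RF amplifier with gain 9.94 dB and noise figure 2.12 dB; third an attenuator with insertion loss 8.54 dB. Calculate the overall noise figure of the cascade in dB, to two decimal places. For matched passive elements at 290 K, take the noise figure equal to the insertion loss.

1.74 dB

Convert to linear (a loss of L dB is a gain of −L dB): F_i = 10^(NF_i/10), G_i = 10^(G_i,dB/10)
  Stage 1: F_1 = 10^(1.68/10) = 1.472, G_1 = 10^(17.6/10) = 57.54
  Stage 2: F_2 = 10^(2.12/10) = 1.629, G_2 = 10^(9.94/10) = 9.863
  Stage 3: F_3 = 10^(8.54/10) = 7.145, G_3 = 10^(−8.54/10) = 0.1400
Friis cascade:
  F = 1.472 + (1.629 − 1)/57.54 + (7.145 − 1)/567.5 = 1.494
NF = 10 log₁₀(1.494) = 1.74 dB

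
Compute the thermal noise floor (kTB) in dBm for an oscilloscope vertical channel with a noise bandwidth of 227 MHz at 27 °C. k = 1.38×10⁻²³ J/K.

T = 27 °C + 273.15 = 300.15 K
P_n = kTB = 1.38×10⁻²³ × 300.15 × 2.27×10⁸ = 9.40×10⁻¹³ W
In dBm: 10 log₁₀(9.40×10⁻¹³ / 10⁻³) = −90.3 dBm

−90.3 dBm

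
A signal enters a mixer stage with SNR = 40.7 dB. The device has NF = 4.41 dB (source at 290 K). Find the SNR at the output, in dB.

36.29 dB

By definition F = SNR_in/SNR_out, so in dB: SNR_out = SNR_in − NF
SNR_out = 40.7 − 4.41 = 36.29 dB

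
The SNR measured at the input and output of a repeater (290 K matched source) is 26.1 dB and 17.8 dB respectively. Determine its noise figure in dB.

8.3 dB

NF (dB) = SNR_in(dB) − SNR_out(dB) when the source is at T₀
NF = 26.1 − 17.8 = 8.3 dB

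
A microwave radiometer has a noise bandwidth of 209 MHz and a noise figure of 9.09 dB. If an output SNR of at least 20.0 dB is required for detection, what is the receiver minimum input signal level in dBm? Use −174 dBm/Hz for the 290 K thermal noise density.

−61.7 dBm

Sensitivity = −174 + 10 log₁₀(B) + NF + SNR_min
= −174 + 83.2 + 9.09 + 20.0
= −61.71 dBm → −61.7 dBm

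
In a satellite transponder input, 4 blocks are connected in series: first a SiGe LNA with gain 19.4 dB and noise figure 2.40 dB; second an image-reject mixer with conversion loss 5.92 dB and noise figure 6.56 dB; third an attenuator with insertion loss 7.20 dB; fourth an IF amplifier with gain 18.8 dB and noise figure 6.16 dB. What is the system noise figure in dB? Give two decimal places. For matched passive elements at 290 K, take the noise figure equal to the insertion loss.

Convert to linear (a loss of L dB is a gain of −L dB): F_i = 10^(NF_i/10), G_i = 10^(G_i,dB/10)
  Stage 1: F_1 = 10^(2.40/10) = 1.738, G_1 = 10^(19.4/10) = 87.10
  Stage 2: F_2 = 10^(6.56/10) = 4.529, G_2 = 10^(−5.92/10) = 0.2559
  Stage 3: F_3 = 10^(7.20/10) = 5.248, G_3 = 10^(−7.20/10) = 0.1905
  Stage 4: F_4 = 10^(6.16/10) = 4.130, G_4 = 10^(18.8/10) = 75.86
Friis cascade:
  F = 1.738 + (4.529 − 1)/87.10 + (5.248 − 1)/22.28 + (4.130 − 1)/4.246 = 2.706
NF = 10 log₁₀(2.706) = 4.32 dB

4.32 dB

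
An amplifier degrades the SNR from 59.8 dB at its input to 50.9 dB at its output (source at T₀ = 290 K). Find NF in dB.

NF (dB) = SNR_in(dB) − SNR_out(dB) when the source is at T₀
NF = 59.8 − 50.9 = 8.9 dB

8.9 dB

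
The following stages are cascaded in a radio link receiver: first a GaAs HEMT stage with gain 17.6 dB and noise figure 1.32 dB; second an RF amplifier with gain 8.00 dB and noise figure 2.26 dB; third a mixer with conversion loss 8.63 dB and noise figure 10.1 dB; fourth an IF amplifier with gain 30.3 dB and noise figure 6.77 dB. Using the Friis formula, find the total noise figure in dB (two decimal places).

Convert to linear (a loss of L dB is a gain of −L dB): F_i = 10^(NF_i/10), G_i = 10^(G_i,dB/10)
  Stage 1: F_1 = 10^(1.32/10) = 1.355, G_1 = 10^(17.6/10) = 57.54
  Stage 2: F_2 = 10^(2.26/10) = 1.683, G_2 = 10^(8.00/10) = 6.310
  Stage 3: F_3 = 10^(10.1/10) = 10.23, G_3 = 10^(−8.63/10) = 0.1371
  Stage 4: F_4 = 10^(6.77/10) = 4.753, G_4 = 10^(30.3/10) = 1072
Friis cascade:
  F = 1.355 + (1.683 − 1)/57.54 + (10.23 − 1)/363.1 + (4.753 − 1)/49.77 = 1.468
NF = 10 log₁₀(1.468) = 1.67 dB

1.67 dB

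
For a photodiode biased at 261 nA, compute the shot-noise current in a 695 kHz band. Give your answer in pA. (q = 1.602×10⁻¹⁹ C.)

241 pA

I_n = √(2qI·B)
2qI·B = 2 × 1.602×10⁻¹⁹ × 2.61×10⁻⁷ × 6.95×10⁵ = 5.81×10⁻²⁰ A²
I_n = √(5.81×10⁻²⁰) = 2.41×10⁻¹⁰ A = 241 pA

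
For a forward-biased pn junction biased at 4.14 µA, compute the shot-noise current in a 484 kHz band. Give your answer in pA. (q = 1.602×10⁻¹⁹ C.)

801 pA

I_n = √(2qI·B)
2qI·B = 2 × 1.602×10⁻¹⁹ × 4.14×10⁻⁶ × 4.84×10⁵ = 6.42×10⁻¹⁹ A²
I_n = √(6.42×10⁻¹⁹) = 8.01×10⁻¹⁰ A = 801 pA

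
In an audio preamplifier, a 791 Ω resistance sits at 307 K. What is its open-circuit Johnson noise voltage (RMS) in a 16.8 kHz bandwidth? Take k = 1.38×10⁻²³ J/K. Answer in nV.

475 nV

V_n = √(4kTRB)
4kTRB = 4 × 1.38×10⁻²³ × 307 × 7.91×10² × 1.68×10⁴ = 2.25×10⁻¹³ V²
V_n = √(2.25×10⁻¹³) = 4.75×10⁻⁷ V = 475 nV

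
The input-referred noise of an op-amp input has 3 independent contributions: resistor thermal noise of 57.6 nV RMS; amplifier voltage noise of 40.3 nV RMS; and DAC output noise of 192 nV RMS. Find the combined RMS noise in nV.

204 nV

Uncorrelated sources add in power (mean-square): V_tot = √(ΣV_i²)
V_tot = √[(5.76×10⁻⁸)² + (4.03×10⁻⁸)² + (1.92×10⁻⁷)²] = 2.04×10⁻⁷ V = 204 nV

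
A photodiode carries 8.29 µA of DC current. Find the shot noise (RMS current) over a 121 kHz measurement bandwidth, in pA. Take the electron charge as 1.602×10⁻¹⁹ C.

567 pA

I_n = √(2qI·B)
2qI·B = 2 × 1.602×10⁻¹⁹ × 8.29×10⁻⁶ × 1.21×10⁵ = 3.21×10⁻¹⁹ A²
I_n = √(3.21×10⁻¹⁹) = 5.67×10⁻¹⁰ A = 567 pA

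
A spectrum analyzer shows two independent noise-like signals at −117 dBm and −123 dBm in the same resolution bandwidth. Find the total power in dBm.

−116.0 dBm

Convert to linear, add, convert back:
P₁ = 2.00×10⁻¹⁵ W, P₂ = 5.01×10⁻¹⁶ W
P_tot = 2.50×10⁻¹⁵ W → 10 log₁₀(P_tot / 10⁻³) = −116.0 dBm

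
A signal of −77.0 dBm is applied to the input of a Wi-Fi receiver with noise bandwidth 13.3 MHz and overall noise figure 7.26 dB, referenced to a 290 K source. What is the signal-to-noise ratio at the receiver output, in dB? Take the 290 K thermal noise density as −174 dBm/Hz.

Noise floor: N = −174 + 10 log₁₀(B) + NF
10 log₁₀(1.33×10⁷) = 71.24 dB
N = −174 + 71.24 + 7.26 = −95.50 dBm
SNR = P_sig − N = −77.0 − (−95.50) = 18.50 dB → 18.5 dB

18.5 dB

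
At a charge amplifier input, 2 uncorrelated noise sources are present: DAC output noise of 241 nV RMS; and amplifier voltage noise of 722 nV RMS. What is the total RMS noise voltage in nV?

Uncorrelated sources add in power (mean-square): V_tot = √(ΣV_i²)
V_tot = √[(2.41×10⁻⁷)² + (7.22×10⁻⁷)²] = 7.61×10⁻⁷ V = 761 nV

761 nV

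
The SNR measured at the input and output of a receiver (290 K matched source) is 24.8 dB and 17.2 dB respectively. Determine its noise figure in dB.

7.6 dB

NF (dB) = SNR_in(dB) − SNR_out(dB) when the source is at T₀
NF = 24.8 − 17.2 = 7.6 dB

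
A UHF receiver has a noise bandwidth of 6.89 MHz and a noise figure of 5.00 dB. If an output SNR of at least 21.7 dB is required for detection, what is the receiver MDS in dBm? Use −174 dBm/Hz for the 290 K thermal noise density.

Sensitivity = −174 + 10 log₁₀(B) + NF + SNR_min
= −174 + 68.38 + 5.00 + 21.7
= −78.92 dBm → −78.9 dBm

−78.9 dBm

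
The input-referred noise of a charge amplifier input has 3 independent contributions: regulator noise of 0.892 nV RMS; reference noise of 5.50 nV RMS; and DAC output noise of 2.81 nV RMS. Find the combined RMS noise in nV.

6.24 nV

Uncorrelated sources add in power (mean-square): V_tot = √(ΣV_i²)
V_tot = √[(8.92×10⁻¹⁰)² + (5.50×10⁻⁹)² + (2.81×10⁻⁹)²] = 6.24×10⁻⁹ V = 6.24 nV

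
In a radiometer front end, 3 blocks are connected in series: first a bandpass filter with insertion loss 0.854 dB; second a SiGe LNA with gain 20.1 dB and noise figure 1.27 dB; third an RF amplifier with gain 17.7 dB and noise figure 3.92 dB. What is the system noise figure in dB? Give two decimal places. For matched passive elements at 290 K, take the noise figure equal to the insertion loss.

2.17 dB

Convert to linear (a loss of L dB is a gain of −L dB): F_i = 10^(NF_i/10), G_i = 10^(G_i,dB/10)
  Stage 1: F_1 = 10^(0.854/10) = 1.217, G_1 = 10^(−0.854/10) = 0.8215
  Stage 2: F_2 = 10^(1.27/10) = 1.340, G_2 = 10^(20.1/10) = 102.3
  Stage 3: F_3 = 10^(3.92/10) = 2.466, G_3 = 10^(17.7/10) = 58.88
Friis cascade:
  F = 1.217 + (1.340 − 1)/0.8215 + (2.466 − 1)/84.06 = 1.648
NF = 10 log₁₀(1.648) = 2.17 dB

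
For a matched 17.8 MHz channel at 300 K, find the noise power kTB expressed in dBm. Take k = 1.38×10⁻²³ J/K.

P_n = kTB = 1.38×10⁻²³ × 300 × 1.78×10⁷ = 7.37×10⁻¹⁴ W
In dBm: 10 log₁₀(7.37×10⁻¹⁴ / 10⁻³) = −101.3 dBm

−101.3 dBm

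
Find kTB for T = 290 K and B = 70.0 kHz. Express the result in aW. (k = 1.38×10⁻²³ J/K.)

280 aW

P_n = kTB = 1.38×10⁻²³ × 290 × 7.00×10⁴ = 2.80×10⁻¹⁶ W = 280 aW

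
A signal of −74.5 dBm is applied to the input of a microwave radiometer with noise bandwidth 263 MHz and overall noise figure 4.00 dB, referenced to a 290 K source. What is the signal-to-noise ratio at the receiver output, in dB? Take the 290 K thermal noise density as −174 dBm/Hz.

11.3 dB

Noise floor: N = −174 + 10 log₁₀(B) + NF
10 log₁₀(2.63×10⁸) = 84.2 dB
N = −174 + 84.2 + 4.00 = −85.80 dBm
SNR = P_sig − N = −74.5 − (−85.80) = 11.30 dB → 11.3 dB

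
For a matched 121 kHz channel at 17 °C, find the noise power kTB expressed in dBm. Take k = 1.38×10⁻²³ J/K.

T = 17 °C + 273.15 = 290.15 K
P_n = kTB = 1.38×10⁻²³ × 290.15 × 1.21×10⁵ = 4.84×10⁻¹⁶ W
In dBm: 10 log₁₀(4.84×10⁻¹⁶ / 10⁻³) = −123.1 dBm

−123.1 dBm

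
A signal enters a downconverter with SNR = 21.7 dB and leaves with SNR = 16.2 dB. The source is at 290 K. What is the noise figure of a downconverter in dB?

NF (dB) = SNR_in(dB) − SNR_out(dB) when the source is at T₀
NF = 21.7 − 16.2 = 5.5 dB

5.5 dB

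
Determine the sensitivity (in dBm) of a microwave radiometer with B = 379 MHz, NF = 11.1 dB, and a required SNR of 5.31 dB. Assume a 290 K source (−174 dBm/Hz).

Sensitivity = −174 + 10 log₁₀(B) + NF + SNR_min
= −174 + 85.79 + 11.1 + 5.31
= −71.80 dBm → −71.8 dBm

−71.8 dBm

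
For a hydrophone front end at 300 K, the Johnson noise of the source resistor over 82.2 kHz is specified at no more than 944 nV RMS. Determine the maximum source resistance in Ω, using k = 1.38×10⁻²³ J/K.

Johnson–Nyquist: V_n = √(4kTRB) ⇒ R = V_n² / (4kTB)
4kTB = 4 × 1.38×10⁻²³ × 300 × 8.22×10⁴ = 1.36×10⁻¹⁵
R = (9.44×10⁻⁷)² / 1.36×10⁻¹⁵ = 6.55×10² Ω = 655 Ω

655 Ω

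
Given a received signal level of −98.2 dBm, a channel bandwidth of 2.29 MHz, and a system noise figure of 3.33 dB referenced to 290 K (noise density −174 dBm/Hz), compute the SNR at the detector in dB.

8.9 dB

Noise floor: N = −174 + 10 log₁₀(B) + NF
10 log₁₀(2.29×10⁶) = 63.6 dB
N = −174 + 63.6 + 3.33 = −107.07 dBm
SNR = P_sig − N = −98.2 − (−107.07) = 8.87 dB → 8.9 dB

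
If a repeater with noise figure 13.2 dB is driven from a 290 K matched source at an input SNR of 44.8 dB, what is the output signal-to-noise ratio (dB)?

31.6 dB

By definition F = SNR_in/SNR_out, so in dB: SNR_out = SNR_in − NF
SNR_out = 44.8 − 13.2 = 31.6 dB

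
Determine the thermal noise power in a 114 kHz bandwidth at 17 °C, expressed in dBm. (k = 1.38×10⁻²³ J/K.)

T = 17 °C + 273.15 = 290.15 K
P_n = kTB = 1.38×10⁻²³ × 290.15 × 1.14×10⁵ = 4.56×10⁻¹⁶ W
In dBm: 10 log₁₀(4.56×10⁻¹⁶ / 10⁻³) = −123.4 dBm

−123.4 dBm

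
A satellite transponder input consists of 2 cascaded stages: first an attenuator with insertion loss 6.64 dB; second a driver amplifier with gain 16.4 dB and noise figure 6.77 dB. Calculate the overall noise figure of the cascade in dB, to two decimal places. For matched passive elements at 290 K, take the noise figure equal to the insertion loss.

13.41 dB

Convert to linear (a loss of L dB is a gain of −L dB): F_i = 10^(NF_i/10), G_i = 10^(G_i,dB/10)
  Stage 1: F_1 = 10^(6.64/10) = 4.613, G_1 = 10^(−6.64/10) = 0.2168
  Stage 2: F_2 = 10^(6.77/10) = 4.753, G_2 = 10^(16.4/10) = 43.65
Friis cascade:
  F = 4.613 + (4.753 − 1)/0.2168 = 21.93
NF = 10 log₁₀(21.93) = 13.41 dB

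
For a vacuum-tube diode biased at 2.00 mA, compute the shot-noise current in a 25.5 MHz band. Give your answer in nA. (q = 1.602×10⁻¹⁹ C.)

128 nA

I_n = √(2qI·B)
2qI·B = 2 × 1.602×10⁻¹⁹ × 2.00×10⁻³ × 2.55×10⁷ = 1.63×10⁻¹⁴ A²
I_n = √(1.63×10⁻¹⁴) = 1.28×10⁻⁷ A = 128 nA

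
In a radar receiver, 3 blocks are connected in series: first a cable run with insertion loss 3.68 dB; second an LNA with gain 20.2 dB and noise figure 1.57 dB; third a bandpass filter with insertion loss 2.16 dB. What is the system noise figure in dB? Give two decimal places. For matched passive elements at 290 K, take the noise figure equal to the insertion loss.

Convert to linear (a loss of L dB is a gain of −L dB): F_i = 10^(NF_i/10), G_i = 10^(G_i,dB/10)
  Stage 1: F_1 = 10^(3.68/10) = 2.333, G_1 = 10^(−3.68/10) = 0.4285
  Stage 2: F_2 = 10^(1.57/10) = 1.435, G_2 = 10^(20.2/10) = 104.7
  Stage 3: F_3 = 10^(2.16/10) = 1.644, G_3 = 10^(−2.16/10) = 0.6081
Friis cascade:
  F = 2.333 + (1.435 − 1)/0.4285 + (1.644 − 1)/44.87 = 3.364
NF = 10 log₁₀(3.364) = 5.27 dB

5.27 dB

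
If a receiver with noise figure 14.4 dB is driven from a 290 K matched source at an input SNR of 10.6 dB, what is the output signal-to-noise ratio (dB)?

−3.8 dB

By definition F = SNR_in/SNR_out, so in dB: SNR_out = SNR_in − NF
SNR_out = 10.6 − 14.4 = −3.8 dB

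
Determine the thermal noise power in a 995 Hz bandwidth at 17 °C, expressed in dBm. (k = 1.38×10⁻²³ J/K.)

T = 17 °C + 273.15 = 290.15 K
P_n = kTB = 1.38×10⁻²³ × 290.15 × 9.95×10² = 3.98×10⁻¹⁸ W
In dBm: 10 log₁₀(3.98×10⁻¹⁸ / 10⁻³) = −144.0 dBm

−144.0 dBm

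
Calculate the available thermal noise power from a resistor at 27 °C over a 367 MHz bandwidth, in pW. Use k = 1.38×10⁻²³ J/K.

T = 27 °C + 273.15 = 300.15 K
P_n = kTB = 1.38×10⁻²³ × 300.15 × 3.67×10⁸ = 1.52×10⁻¹² W = 1.52 pW

1.52 pW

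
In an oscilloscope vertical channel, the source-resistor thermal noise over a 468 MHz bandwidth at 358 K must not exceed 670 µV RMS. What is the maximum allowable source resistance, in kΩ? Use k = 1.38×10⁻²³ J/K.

48.5 kΩ

Johnson–Nyquist: V_n = √(4kTRB) ⇒ R = V_n² / (4kTB)
4kTB = 4 × 1.38×10⁻²³ × 358 × 4.68×10⁸ = 9.25×10⁻¹²
R = (6.70×10⁻⁴)² / 9.25×10⁻¹² = 4.85×10⁴ Ω = 48.5 kΩ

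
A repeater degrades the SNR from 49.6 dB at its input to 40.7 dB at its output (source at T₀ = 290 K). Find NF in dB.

NF (dB) = SNR_in(dB) − SNR_out(dB) when the source is at T₀
NF = 49.6 − 40.7 = 8.9 dB

8.9 dB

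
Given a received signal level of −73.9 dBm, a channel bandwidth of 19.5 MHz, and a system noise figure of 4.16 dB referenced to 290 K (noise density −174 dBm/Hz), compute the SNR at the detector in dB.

23.0 dB

Noise floor: N = −174 + 10 log₁₀(B) + NF
10 log₁₀(1.95×10⁷) = 72.9 dB
N = −174 + 72.9 + 4.16 = −96.94 dBm
SNR = P_sig − N = −73.9 − (−96.94) = 23.04 dB → 23.0 dB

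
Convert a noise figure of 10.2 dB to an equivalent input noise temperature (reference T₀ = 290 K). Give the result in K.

F = 10^(10.2/10) = 10.4713
T_e = (F − 1)·T₀ = (10.4713 − 1) × 290 = 2747 K

2747 K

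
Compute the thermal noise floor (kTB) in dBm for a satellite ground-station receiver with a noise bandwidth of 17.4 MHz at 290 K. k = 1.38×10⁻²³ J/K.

P_n = kTB = 1.38×10⁻²³ × 290 × 1.74×10⁷ = 6.96×10⁻¹⁴ W
In dBm: 10 log₁₀(6.96×10⁻¹⁴ / 10⁻³) = −101.6 dBm

−101.6 dBm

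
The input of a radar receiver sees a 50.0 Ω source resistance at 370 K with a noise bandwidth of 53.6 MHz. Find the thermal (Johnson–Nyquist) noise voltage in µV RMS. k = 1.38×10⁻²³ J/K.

7.40 µV

V_n = √(4kTRB)
4kTRB = 4 × 1.38×10⁻²³ × 370 × 5.00×10¹ × 5.36×10⁷ = 5.47×10⁻¹¹ V²
V_n = √(5.47×10⁻¹¹) = 7.40×10⁻⁶ V = 7.40 µV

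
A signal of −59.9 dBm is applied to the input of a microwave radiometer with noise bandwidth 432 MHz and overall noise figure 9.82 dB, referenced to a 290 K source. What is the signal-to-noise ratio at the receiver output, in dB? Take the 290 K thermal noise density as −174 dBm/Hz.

17.9 dB

Noise floor: N = −174 + 10 log₁₀(B) + NF
10 log₁₀(4.32×10⁸) = 86.35 dB
N = −174 + 86.35 + 9.82 = −77.83 dBm
SNR = P_sig − N = −59.9 − (−77.83) = 17.93 dB → 17.9 dB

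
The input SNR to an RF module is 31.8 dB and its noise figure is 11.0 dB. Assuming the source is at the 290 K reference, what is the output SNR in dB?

20.8 dB

By definition F = SNR_in/SNR_out, so in dB: SNR_out = SNR_in − NF
SNR_out = 31.8 − 11.0 = 20.8 dB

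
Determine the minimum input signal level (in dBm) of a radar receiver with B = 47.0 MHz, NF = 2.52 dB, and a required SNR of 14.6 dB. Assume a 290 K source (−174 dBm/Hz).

−80.2 dBm

Sensitivity = −174 + 10 log₁₀(B) + NF + SNR_min
= −174 + 76.72 + 2.52 + 14.6
= −80.16 dBm → −80.2 dBm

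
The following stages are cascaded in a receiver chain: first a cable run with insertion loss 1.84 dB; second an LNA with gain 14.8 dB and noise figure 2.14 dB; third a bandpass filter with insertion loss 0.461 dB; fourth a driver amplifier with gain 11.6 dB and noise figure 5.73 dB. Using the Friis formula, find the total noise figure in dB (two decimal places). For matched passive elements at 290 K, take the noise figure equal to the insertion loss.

Convert to linear (a loss of L dB is a gain of −L dB): F_i = 10^(NF_i/10), G_i = 10^(G_i,dB/10)
  Stage 1: F_1 = 10^(1.84/10) = 1.528, G_1 = 10^(−1.84/10) = 0.6546
  Stage 2: F_2 = 10^(2.14/10) = 1.637, G_2 = 10^(14.8/10) = 30.20
  Stage 3: F_3 = 10^(0.461/10) = 1.112, G_3 = 10^(−0.461/10) = 0.8993
  Stage 4: F_4 = 10^(5.73/10) = 3.741, G_4 = 10^(11.6/10) = 14.45
Friis cascade:
  F = 1.528 + (1.637 − 1)/0.6546 + (1.112 − 1)/19.77 + (3.741 − 1)/17.78 = 2.660
NF = 10 log₁₀(2.660) = 4.25 dB

4.25 dB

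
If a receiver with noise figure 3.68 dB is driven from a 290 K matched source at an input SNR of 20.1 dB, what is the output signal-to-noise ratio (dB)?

By definition F = SNR_in/SNR_out, so in dB: SNR_out = SNR_in − NF
SNR_out = 20.1 − 3.68 = 16.42 dB

16.42 dB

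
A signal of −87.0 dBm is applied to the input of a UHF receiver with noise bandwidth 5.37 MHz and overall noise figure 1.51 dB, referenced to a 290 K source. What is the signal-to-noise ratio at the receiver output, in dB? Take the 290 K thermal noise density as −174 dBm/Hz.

18.2 dB

Noise floor: N = −174 + 10 log₁₀(B) + NF
10 log₁₀(5.37×10⁶) = 67.3 dB
N = −174 + 67.3 + 1.51 = −105.19 dBm
SNR = P_sig − N = −87.0 − (−105.19) = 18.19 dB → 18.2 dB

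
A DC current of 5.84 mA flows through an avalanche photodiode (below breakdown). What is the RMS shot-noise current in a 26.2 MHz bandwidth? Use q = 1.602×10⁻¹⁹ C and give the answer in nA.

I_n = √(2qI·B)
2qI·B = 2 × 1.602×10⁻¹⁹ × 5.84×10⁻³ × 2.62×10⁷ = 4.90×10⁻¹⁴ A²
I_n = √(4.90×10⁻¹⁴) = 2.21×10⁻⁷ A = 221 nA

221 nA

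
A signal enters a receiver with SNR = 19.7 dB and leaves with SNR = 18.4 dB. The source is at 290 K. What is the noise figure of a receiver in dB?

NF (dB) = SNR_in(dB) − SNR_out(dB) when the source is at T₀
NF = 19.7 − 18.4 = 1.3 dB

1.3 dB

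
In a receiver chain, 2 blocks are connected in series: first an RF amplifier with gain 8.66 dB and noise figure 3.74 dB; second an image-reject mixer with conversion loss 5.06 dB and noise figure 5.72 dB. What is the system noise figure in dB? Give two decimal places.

4.37 dB

Convert to linear (a loss of L dB is a gain of −L dB): F_i = 10^(NF_i/10), G_i = 10^(G_i,dB/10)
  Stage 1: F_1 = 10^(3.74/10) = 2.366, G_1 = 10^(8.66/10) = 7.345
  Stage 2: F_2 = 10^(5.72/10) = 3.733, G_2 = 10^(−5.06/10) = 0.3119
Friis cascade:
  F = 2.366 + (3.733 − 1)/7.345 = 2.738
NF = 10 log₁₀(2.738) = 4.37 dB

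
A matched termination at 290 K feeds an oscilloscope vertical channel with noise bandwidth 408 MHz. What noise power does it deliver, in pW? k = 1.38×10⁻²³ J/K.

P_n = kTB = 1.38×10⁻²³ × 290 × 4.08×10⁸ = 1.63×10⁻¹² W = 1.63 pW

1.63 pW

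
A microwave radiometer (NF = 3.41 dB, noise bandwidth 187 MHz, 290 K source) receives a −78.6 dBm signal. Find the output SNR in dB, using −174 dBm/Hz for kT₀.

Noise floor: N = −174 + 10 log₁₀(B) + NF
10 log₁₀(1.87×10⁸) = 82.72 dB
N = −174 + 82.72 + 3.41 = −87.87 dBm
SNR = P_sig − N = −78.6 − (−87.87) = 9.27 dB → 9.3 dB

9.3 dB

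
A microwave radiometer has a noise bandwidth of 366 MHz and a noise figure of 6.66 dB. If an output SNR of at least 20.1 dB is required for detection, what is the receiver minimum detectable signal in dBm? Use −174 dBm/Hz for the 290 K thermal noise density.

Sensitivity = −174 + 10 log₁₀(B) + NF + SNR_min
= −174 + 85.63 + 6.66 + 20.1
= −61.61 dBm → −61.6 dBm

−61.6 dBm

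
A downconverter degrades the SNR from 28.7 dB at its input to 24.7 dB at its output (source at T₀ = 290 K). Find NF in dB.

NF (dB) = SNR_in(dB) − SNR_out(dB) when the source is at T₀
NF = 28.7 − 24.7 = 4.0 dB

4.0 dB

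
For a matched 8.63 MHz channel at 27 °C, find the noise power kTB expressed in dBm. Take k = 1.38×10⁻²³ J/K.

−104.5 dBm

T = 27 °C + 273.15 = 300.15 K
P_n = kTB = 1.38×10⁻²³ × 300.15 × 8.63×10⁶ = 3.57×10⁻¹⁴ W
In dBm: 10 log₁₀(3.57×10⁻¹⁴ / 10⁻³) = −104.5 dBm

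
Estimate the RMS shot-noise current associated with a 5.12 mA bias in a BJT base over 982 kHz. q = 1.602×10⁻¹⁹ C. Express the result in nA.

I_n = √(2qI·B)
2qI·B = 2 × 1.602×10⁻¹⁹ × 5.12×10⁻³ × 9.82×10⁵ = 1.61×10⁻¹⁵ A²
I_n = √(1.61×10⁻¹⁵) = 4.01×10⁻⁸ A = 40.1 nA

40.1 nA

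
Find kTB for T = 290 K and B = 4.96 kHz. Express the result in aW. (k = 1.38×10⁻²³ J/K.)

19.8 aW

P_n = kTB = 1.38×10⁻²³ × 290 × 4.96×10³ = 1.98×10⁻¹⁷ W = 19.8 aW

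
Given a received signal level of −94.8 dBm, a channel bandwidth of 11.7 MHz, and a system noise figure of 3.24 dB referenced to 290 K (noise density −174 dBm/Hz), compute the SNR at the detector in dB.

5.3 dB

Noise floor: N = −174 + 10 log₁₀(B) + NF
10 log₁₀(1.17×10⁷) = 70.68 dB
N = −174 + 70.68 + 3.24 = −100.08 dBm
SNR = P_sig − N = −94.8 − (−100.08) = 5.28 dB → 5.3 dB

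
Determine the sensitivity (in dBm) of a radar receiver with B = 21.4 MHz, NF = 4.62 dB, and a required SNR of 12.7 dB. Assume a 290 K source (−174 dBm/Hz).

−83.4 dBm

Sensitivity = −174 + 10 log₁₀(B) + NF + SNR_min
= −174 + 73.3 + 4.62 + 12.7
= −83.38 dBm → −83.4 dBm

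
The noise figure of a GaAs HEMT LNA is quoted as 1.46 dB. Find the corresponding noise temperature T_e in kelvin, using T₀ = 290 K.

F = 10^(1.46/10) = 1.39959
T_e = (F − 1)·T₀ = (1.39959 − 1) × 290 = 116 K

116 K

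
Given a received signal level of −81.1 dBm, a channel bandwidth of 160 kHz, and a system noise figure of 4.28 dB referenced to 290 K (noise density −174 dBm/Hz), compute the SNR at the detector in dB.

36.6 dB

Noise floor: N = −174 + 10 log₁₀(B) + NF
10 log₁₀(1.60×10⁵) = 52.04 dB
N = −174 + 52.04 + 4.28 = −117.68 dBm
SNR = P_sig − N = −81.1 − (−117.68) = 36.58 dB → 36.6 dB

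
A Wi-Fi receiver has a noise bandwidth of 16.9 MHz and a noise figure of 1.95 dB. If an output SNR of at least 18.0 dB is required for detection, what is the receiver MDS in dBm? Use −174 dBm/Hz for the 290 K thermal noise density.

−81.8 dBm

Sensitivity = −174 + 10 log₁₀(B) + NF + SNR_min
= −174 + 72.28 + 1.95 + 18.0
= −81.77 dBm → −81.8 dBm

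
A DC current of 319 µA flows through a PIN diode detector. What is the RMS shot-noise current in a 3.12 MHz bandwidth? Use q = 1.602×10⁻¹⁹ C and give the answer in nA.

I_n = √(2qI·B)
2qI·B = 2 × 1.602×10⁻¹⁹ × 3.19×10⁻⁴ × 3.12×10⁶ = 3.19×10⁻¹⁶ A²
I_n = √(3.19×10⁻¹⁶) = 1.79×10⁻⁸ A = 17.9 nA

17.9 nA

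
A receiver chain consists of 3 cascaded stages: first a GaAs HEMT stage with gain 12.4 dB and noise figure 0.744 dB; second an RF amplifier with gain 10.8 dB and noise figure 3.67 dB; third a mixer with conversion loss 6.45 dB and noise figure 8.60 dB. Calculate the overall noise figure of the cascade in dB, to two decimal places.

1.12 dB

Convert to linear (a loss of L dB is a gain of −L dB): F_i = 10^(NF_i/10), G_i = 10^(G_i,dB/10)
  Stage 1: F_1 = 10^(0.744/10) = 1.187, G_1 = 10^(12.4/10) = 17.38
  Stage 2: F_2 = 10^(3.67/10) = 2.328, G_2 = 10^(10.8/10) = 12.02
  Stage 3: F_3 = 10^(8.60/10) = 7.244, G_3 = 10^(−6.45/10) = 0.2265
Friis cascade:
  F = 1.187 + (2.328 − 1)/17.38 + (7.244 − 1)/208.9 = 1.293
NF = 10 log₁₀(1.293) = 1.12 dB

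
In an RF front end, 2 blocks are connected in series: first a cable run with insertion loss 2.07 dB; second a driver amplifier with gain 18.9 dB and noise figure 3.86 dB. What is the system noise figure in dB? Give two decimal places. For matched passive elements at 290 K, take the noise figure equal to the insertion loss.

5.93 dB

Convert to linear (a loss of L dB is a gain of −L dB): F_i = 10^(NF_i/10), G_i = 10^(G_i,dB/10)
  Stage 1: F_1 = 10^(2.07/10) = 1.611, G_1 = 10^(−2.07/10) = 0.6209
  Stage 2: F_2 = 10^(3.86/10) = 2.432, G_2 = 10^(18.9/10) = 77.62
Friis cascade:
  F = 1.611 + (2.432 − 1)/0.6209 = 3.917
NF = 10 log₁₀(3.917) = 5.93 dB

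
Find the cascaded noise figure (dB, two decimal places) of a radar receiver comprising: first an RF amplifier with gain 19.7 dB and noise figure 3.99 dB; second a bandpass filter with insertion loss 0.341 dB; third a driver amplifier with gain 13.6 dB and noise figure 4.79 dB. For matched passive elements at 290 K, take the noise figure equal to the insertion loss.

Convert to linear (a loss of L dB is a gain of −L dB): F_i = 10^(NF_i/10), G_i = 10^(G_i,dB/10)
  Stage 1: F_1 = 10^(3.99/10) = 2.506, G_1 = 10^(19.7/10) = 93.33
  Stage 2: F_2 = 10^(0.341/10) = 1.082, G_2 = 10^(−0.341/10) = 0.9245
  Stage 3: F_3 = 10^(4.79/10) = 3.013, G_3 = 10^(13.6/10) = 22.91
Friis cascade:
  F = 2.506 + (1.082 − 1)/93.33 + (3.013 − 1)/86.28 = 2.530
NF = 10 log₁₀(2.530) = 4.03 dB

4.03 dB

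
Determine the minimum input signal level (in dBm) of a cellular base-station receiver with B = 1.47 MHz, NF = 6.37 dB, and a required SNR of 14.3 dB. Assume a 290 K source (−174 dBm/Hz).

Sensitivity = −174 + 10 log₁₀(B) + NF + SNR_min
= −174 + 61.67 + 6.37 + 14.3
= −91.66 dBm → −91.7 dBm

−91.7 dBm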